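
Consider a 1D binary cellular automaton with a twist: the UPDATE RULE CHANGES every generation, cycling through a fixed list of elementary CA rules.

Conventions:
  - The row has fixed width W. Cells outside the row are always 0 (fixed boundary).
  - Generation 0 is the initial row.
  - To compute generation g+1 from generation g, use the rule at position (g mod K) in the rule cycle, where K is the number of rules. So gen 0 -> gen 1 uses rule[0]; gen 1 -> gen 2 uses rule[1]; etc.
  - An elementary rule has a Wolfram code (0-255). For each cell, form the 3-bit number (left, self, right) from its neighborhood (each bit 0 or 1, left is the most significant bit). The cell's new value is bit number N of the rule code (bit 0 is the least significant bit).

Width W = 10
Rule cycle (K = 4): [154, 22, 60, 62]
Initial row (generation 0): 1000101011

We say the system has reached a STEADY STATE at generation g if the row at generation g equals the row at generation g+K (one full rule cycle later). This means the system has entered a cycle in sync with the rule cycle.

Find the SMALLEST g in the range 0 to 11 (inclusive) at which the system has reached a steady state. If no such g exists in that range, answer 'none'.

Answer: none

Derivation:
Gen 0: 1000101011
Gen 1 (rule 154): 0101000010
Gen 2 (rule 22): 1101100111
Gen 3 (rule 60): 1011010100
Gen 4 (rule 62): 1110111110
Gen 5 (rule 154): 1100111101
Gen 6 (rule 22): 0011000001
Gen 7 (rule 60): 0010100001
Gen 8 (rule 62): 0111110011
Gen 9 (rule 154): 1111101110
Gen 10 (rule 22): 0000000001
Gen 11 (rule 60): 0000000001
Gen 12 (rule 62): 0000000011
Gen 13 (rule 154): 0000000110
Gen 14 (rule 22): 0000001001
Gen 15 (rule 60): 0000001101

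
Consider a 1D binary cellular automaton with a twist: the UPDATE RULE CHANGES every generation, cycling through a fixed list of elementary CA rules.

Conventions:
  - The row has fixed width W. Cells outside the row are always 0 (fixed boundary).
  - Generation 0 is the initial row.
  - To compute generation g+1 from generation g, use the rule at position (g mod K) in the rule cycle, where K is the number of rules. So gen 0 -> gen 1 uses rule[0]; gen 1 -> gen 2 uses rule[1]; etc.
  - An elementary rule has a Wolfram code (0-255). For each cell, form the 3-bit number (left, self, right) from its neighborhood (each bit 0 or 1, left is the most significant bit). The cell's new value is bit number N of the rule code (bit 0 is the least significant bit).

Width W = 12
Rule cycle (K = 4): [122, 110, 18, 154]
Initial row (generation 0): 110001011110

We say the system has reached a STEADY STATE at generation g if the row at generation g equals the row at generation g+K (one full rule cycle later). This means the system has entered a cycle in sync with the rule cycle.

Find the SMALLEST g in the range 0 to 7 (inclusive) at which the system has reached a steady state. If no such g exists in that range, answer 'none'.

Answer: 3

Derivation:
Gen 0: 110001011110
Gen 1 (rule 122): 111010110011
Gen 2 (rule 110): 101111110111
Gen 3 (rule 18): 000000000000
Gen 4 (rule 154): 000000000000
Gen 5 (rule 122): 000000000000
Gen 6 (rule 110): 000000000000
Gen 7 (rule 18): 000000000000
Gen 8 (rule 154): 000000000000
Gen 9 (rule 122): 000000000000
Gen 10 (rule 110): 000000000000
Gen 11 (rule 18): 000000000000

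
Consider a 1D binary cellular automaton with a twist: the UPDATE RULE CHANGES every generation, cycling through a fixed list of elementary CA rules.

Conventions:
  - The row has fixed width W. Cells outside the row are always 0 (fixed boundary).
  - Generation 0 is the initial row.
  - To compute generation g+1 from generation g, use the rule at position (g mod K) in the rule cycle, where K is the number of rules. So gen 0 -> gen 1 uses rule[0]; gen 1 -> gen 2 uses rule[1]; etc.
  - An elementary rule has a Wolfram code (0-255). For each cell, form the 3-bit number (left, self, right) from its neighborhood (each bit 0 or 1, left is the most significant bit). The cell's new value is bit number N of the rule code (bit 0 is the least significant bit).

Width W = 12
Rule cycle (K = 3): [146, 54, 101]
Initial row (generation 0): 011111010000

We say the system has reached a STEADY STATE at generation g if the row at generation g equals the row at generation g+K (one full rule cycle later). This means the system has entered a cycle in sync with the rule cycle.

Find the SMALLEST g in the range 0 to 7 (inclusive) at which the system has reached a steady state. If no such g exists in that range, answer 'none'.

Gen 0: 011111010000
Gen 1 (rule 146): 101110001000
Gen 2 (rule 54): 110001011100
Gen 3 (rule 101): 010101100101
Gen 4 (rule 146): 100000011000
Gen 5 (rule 54): 110000100100
Gen 6 (rule 101): 010110100101
Gen 7 (rule 146): 100000011000
Gen 8 (rule 54): 110000100100
Gen 9 (rule 101): 010110100101
Gen 10 (rule 146): 100000011000

Answer: 4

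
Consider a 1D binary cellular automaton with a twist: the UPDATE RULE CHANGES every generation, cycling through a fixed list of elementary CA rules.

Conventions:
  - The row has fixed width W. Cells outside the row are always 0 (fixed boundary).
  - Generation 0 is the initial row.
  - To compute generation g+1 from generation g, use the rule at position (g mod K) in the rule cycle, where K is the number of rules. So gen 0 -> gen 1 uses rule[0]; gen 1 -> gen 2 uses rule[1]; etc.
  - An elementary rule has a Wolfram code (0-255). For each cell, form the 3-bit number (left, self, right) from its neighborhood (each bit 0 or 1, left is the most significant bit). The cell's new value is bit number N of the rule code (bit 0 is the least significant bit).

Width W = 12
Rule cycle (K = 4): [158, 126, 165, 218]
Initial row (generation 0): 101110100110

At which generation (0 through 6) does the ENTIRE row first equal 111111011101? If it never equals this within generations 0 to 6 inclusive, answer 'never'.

Answer: 5

Derivation:
Gen 0: 101110100110
Gen 1 (rule 158): 101100111101
Gen 2 (rule 126): 111111100111
Gen 3 (rule 165): 011111000010
Gen 4 (rule 218): 111111100101
Gen 5 (rule 158): 111111011101
Gen 6 (rule 126): 100001110111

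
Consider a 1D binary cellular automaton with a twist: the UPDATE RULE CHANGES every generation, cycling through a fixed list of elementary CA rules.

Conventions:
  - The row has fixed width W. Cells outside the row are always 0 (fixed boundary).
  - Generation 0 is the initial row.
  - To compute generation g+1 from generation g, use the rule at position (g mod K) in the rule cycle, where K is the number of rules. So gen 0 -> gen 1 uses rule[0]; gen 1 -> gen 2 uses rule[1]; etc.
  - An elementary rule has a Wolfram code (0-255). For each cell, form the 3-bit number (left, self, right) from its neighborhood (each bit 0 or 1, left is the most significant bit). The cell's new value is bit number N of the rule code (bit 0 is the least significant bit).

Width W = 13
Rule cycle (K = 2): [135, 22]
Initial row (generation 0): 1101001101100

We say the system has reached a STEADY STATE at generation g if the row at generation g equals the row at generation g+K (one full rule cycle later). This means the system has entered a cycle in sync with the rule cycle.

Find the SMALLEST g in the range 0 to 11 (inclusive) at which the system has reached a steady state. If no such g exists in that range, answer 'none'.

Answer: 7

Derivation:
Gen 0: 1101001101100
Gen 1 (rule 135): 0001010000001
Gen 2 (rule 22): 0011011000011
Gen 3 (rule 135): 1100000011100
Gen 4 (rule 22): 0010000100010
Gen 5 (rule 135): 1110111101110
Gen 6 (rule 22): 0000000000001
Gen 7 (rule 135): 1111111111111
Gen 8 (rule 22): 0000000000000
Gen 9 (rule 135): 1111111111111
Gen 10 (rule 22): 0000000000000
Gen 11 (rule 135): 1111111111111
Gen 12 (rule 22): 0000000000000
Gen 13 (rule 135): 1111111111111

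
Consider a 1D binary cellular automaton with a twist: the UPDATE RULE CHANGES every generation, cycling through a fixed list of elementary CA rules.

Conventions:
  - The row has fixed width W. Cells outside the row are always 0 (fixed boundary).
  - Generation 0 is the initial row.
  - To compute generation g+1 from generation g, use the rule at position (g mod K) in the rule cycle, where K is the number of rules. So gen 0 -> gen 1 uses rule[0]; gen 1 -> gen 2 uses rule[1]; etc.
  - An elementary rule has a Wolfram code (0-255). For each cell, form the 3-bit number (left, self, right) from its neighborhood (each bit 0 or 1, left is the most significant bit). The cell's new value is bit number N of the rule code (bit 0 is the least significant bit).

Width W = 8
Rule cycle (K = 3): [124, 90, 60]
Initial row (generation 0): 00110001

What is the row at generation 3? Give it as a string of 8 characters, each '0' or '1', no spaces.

Answer: 01011001

Derivation:
Gen 0: 00110001
Gen 1 (rule 124): 00111001
Gen 2 (rule 90): 01101110
Gen 3 (rule 60): 01011001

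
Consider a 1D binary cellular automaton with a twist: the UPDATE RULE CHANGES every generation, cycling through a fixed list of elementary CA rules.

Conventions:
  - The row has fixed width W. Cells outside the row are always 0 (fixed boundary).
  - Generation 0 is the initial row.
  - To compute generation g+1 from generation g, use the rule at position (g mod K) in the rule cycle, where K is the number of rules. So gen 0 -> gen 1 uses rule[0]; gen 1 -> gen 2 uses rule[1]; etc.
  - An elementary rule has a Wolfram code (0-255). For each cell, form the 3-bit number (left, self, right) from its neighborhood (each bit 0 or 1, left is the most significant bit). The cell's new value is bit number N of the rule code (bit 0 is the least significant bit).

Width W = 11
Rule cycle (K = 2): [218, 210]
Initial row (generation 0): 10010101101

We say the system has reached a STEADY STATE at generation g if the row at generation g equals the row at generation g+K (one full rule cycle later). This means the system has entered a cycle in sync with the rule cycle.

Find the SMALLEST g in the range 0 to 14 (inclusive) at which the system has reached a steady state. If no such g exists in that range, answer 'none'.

Answer: 9

Derivation:
Gen 0: 10010101101
Gen 1 (rule 218): 01100001100
Gen 2 (rule 210): 10110010110
Gen 3 (rule 218): 00111100111
Gen 4 (rule 210): 01011111011
Gen 5 (rule 218): 10011111011
Gen 6 (rule 210): 01101111001
Gen 7 (rule 218): 11101111110
Gen 8 (rule 210): 01100111111
Gen 9 (rule 218): 11111111111
Gen 10 (rule 210): 01111111111
Gen 11 (rule 218): 11111111111
Gen 12 (rule 210): 01111111111
Gen 13 (rule 218): 11111111111
Gen 14 (rule 210): 01111111111
Gen 15 (rule 218): 11111111111
Gen 16 (rule 210): 01111111111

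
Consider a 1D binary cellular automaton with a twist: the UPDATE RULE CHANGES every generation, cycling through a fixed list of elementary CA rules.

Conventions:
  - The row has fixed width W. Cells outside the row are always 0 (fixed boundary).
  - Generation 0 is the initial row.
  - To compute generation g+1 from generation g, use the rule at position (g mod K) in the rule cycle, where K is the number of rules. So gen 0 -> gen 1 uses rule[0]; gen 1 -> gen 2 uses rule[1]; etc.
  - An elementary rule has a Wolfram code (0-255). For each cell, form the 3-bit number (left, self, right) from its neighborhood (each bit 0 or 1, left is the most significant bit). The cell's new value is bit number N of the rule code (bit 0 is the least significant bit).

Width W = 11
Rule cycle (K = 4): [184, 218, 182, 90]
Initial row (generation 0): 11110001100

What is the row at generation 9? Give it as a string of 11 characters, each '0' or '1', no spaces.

Gen 0: 11110001100
Gen 1 (rule 184): 11101001010
Gen 2 (rule 218): 11100110001
Gen 3 (rule 182): 01011001011
Gen 4 (rule 90): 10011110011
Gen 5 (rule 184): 01011101010
Gen 6 (rule 218): 10011100001
Gen 7 (rule 182): 11101010011
Gen 8 (rule 90): 10100001111
Gen 9 (rule 184): 01010001110

Answer: 01010001110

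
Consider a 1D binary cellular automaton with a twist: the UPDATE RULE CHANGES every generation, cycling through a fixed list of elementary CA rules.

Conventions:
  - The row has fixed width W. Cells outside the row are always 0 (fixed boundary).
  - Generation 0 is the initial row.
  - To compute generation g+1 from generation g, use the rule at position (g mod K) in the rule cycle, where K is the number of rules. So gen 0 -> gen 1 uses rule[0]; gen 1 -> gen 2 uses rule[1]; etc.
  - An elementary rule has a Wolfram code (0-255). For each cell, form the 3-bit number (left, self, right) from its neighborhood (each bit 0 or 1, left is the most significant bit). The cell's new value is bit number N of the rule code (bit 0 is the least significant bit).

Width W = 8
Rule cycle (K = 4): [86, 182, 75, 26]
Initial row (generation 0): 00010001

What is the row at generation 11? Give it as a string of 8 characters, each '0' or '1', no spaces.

Answer: 10001010

Derivation:
Gen 0: 00010001
Gen 1 (rule 86): 00111011
Gen 2 (rule 182): 01010100
Gen 3 (rule 75): 10000001
Gen 4 (rule 26): 01000010
Gen 5 (rule 86): 11100111
Gen 6 (rule 182): 01011010
Gen 7 (rule 75): 10011000
Gen 8 (rule 26): 01110100
Gen 9 (rule 86): 10010110
Gen 10 (rule 182): 11111001
Gen 11 (rule 75): 10001010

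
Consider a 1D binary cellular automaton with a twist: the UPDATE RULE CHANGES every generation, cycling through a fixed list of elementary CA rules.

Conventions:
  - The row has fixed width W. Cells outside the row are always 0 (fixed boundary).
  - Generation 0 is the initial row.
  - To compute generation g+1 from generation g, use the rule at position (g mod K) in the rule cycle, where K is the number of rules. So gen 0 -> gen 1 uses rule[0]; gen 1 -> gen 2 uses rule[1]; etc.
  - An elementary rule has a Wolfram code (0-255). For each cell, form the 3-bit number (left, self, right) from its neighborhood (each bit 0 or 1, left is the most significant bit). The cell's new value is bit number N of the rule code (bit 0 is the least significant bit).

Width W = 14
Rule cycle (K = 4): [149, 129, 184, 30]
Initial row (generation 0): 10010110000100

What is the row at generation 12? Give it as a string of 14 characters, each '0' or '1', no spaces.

Gen 0: 10010110000100
Gen 1 (rule 149): 11010001110111
Gen 2 (rule 129): 00000100100010
Gen 3 (rule 184): 00000010010001
Gen 4 (rule 30): 00000111111011
Gen 5 (rule 149): 11110011110000
Gen 6 (rule 129): 01100001100111
Gen 7 (rule 184): 01010001010110
Gen 8 (rule 30): 11011011010101
Gen 9 (rule 149): 00000000010101
Gen 10 (rule 129): 11111111000000
Gen 11 (rule 184): 11111110100000
Gen 12 (rule 30): 10000000110000

Answer: 10000000110000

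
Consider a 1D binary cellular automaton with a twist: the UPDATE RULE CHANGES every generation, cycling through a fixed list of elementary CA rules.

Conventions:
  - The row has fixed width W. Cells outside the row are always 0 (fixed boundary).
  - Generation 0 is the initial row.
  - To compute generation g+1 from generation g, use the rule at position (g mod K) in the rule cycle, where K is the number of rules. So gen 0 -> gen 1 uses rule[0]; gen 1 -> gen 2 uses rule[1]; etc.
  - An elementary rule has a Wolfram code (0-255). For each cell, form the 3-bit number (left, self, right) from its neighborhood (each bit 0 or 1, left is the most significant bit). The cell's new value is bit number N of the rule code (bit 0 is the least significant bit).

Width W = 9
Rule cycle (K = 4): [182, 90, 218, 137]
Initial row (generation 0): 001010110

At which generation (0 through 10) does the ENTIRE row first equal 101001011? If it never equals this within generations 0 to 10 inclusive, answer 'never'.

Answer: never

Derivation:
Gen 0: 001010110
Gen 1 (rule 182): 011111001
Gen 2 (rule 90): 110001110
Gen 3 (rule 218): 111011111
Gen 4 (rule 137): 110011110
Gen 5 (rule 182): 001101101
Gen 6 (rule 90): 011101100
Gen 7 (rule 218): 111101110
Gen 8 (rule 137): 111001100
Gen 9 (rule 182): 010110010
Gen 10 (rule 90): 100111101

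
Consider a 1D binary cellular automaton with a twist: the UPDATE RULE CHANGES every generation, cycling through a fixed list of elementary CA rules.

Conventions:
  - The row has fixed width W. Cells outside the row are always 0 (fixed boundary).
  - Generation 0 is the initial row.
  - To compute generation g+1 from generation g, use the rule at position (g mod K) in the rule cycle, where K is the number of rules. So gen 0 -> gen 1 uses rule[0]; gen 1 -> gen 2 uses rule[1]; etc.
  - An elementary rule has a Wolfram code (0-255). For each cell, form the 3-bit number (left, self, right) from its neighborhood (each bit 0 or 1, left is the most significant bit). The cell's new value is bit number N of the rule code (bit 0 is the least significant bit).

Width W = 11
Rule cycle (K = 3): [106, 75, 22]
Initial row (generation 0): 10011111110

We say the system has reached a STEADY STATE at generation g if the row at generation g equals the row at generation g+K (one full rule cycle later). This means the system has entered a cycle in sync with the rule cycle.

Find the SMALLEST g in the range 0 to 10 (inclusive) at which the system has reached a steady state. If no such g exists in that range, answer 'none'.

Answer: none

Derivation:
Gen 0: 10011111110
Gen 1 (rule 106): 00110000010
Gen 2 (rule 75): 11110111100
Gen 3 (rule 22): 00000000010
Gen 4 (rule 106): 00000000100
Gen 5 (rule 75): 11111111001
Gen 6 (rule 22): 00000000111
Gen 7 (rule 106): 00000001101
Gen 8 (rule 75): 11111111100
Gen 9 (rule 22): 00000000010
Gen 10 (rule 106): 00000000100
Gen 11 (rule 75): 11111111001
Gen 12 (rule 22): 00000000111
Gen 13 (rule 106): 00000001101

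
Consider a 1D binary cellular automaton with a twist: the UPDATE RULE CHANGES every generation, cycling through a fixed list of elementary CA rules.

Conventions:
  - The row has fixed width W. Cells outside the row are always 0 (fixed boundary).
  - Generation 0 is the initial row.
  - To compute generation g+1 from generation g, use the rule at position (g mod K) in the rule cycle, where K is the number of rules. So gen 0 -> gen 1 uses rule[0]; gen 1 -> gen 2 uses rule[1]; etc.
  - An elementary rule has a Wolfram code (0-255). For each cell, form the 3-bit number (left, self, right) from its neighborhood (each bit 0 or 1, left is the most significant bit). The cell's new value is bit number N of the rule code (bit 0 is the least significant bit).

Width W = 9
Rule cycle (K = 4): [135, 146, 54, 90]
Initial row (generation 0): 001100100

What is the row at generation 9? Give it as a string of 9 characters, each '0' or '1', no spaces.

Answer: 000111111

Derivation:
Gen 0: 001100100
Gen 1 (rule 135): 110001101
Gen 2 (rule 146): 001010000
Gen 3 (rule 54): 011111000
Gen 4 (rule 90): 110001100
Gen 5 (rule 135): 000110001
Gen 6 (rule 146): 001001010
Gen 7 (rule 54): 011111111
Gen 8 (rule 90): 110000001
Gen 9 (rule 135): 000111111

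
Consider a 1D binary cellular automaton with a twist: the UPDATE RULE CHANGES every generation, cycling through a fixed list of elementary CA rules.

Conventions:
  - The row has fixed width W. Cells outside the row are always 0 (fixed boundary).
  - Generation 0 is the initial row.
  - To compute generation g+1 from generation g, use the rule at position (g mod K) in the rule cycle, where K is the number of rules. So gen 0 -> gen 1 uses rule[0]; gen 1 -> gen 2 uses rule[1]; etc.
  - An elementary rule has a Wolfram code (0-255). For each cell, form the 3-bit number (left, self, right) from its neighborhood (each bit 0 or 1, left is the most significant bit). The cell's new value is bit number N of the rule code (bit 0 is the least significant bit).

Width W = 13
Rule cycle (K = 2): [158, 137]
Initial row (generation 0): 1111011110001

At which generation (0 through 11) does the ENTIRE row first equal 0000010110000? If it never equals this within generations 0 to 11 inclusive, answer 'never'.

Answer: never

Derivation:
Gen 0: 1111011110001
Gen 1 (rule 158): 1110011101011
Gen 2 (rule 137): 1100011000010
Gen 3 (rule 158): 1010110100111
Gen 4 (rule 137): 0000100000110
Gen 5 (rule 158): 0001110001101
Gen 6 (rule 137): 1101100101000
Gen 7 (rule 158): 1001011101100
Gen 8 (rule 137): 0000011001001
Gen 9 (rule 158): 0000110111111
Gen 10 (rule 137): 1110100111110
Gen 11 (rule 158): 1100111111101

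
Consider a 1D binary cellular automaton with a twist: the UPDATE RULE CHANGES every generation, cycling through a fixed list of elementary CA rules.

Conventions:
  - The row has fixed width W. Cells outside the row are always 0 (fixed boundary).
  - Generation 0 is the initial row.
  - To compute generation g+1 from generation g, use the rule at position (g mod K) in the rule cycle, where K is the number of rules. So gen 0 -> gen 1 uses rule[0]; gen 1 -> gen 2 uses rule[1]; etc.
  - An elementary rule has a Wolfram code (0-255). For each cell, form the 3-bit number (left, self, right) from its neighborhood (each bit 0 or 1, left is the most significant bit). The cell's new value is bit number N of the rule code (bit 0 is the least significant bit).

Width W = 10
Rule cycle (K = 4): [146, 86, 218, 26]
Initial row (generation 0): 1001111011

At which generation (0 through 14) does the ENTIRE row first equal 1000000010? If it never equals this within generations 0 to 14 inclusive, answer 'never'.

Gen 0: 1001111011
Gen 1 (rule 146): 0110110000
Gen 2 (rule 86): 1010011000
Gen 3 (rule 218): 0001111100
Gen 4 (rule 26): 0011000010
Gen 5 (rule 146): 0100100101
Gen 6 (rule 86): 1111111101
Gen 7 (rule 218): 1111111100
Gen 8 (rule 26): 1000000010
Gen 9 (rule 146): 0100000101
Gen 10 (rule 86): 1110001101
Gen 11 (rule 218): 1111011100
Gen 12 (rule 26): 1000010010
Gen 13 (rule 146): 0100101101
Gen 14 (rule 86): 1111100101

Answer: 8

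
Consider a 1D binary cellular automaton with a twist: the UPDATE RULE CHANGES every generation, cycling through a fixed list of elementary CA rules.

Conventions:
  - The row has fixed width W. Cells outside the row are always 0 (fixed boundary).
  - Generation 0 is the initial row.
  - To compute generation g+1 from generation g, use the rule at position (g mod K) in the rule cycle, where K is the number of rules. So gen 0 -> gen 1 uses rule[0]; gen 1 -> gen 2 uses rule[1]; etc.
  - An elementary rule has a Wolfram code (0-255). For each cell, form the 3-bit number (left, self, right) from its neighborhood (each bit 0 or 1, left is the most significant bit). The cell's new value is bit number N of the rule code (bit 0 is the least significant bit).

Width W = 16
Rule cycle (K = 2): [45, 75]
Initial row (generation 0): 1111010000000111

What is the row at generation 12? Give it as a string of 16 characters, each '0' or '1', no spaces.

Answer: 1000001000001110

Derivation:
Gen 0: 1111010000000111
Gen 1 (rule 45): 1000110111110100
Gen 2 (rule 75): 0011110100010001
Gen 3 (rule 45): 1010001101010101
Gen 4 (rule 75): 0000111100000000
Gen 5 (rule 45): 1110100001111111
Gen 6 (rule 75): 1010001111000001
Gen 7 (rule 45): 1110101000011101
Gen 8 (rule 75): 1010000011110100
Gen 9 (rule 45): 1110111010001101
Gen 10 (rule 75): 1010101000111100
Gen 11 (rule 45): 1111111010100001
Gen 12 (rule 75): 1000001000001110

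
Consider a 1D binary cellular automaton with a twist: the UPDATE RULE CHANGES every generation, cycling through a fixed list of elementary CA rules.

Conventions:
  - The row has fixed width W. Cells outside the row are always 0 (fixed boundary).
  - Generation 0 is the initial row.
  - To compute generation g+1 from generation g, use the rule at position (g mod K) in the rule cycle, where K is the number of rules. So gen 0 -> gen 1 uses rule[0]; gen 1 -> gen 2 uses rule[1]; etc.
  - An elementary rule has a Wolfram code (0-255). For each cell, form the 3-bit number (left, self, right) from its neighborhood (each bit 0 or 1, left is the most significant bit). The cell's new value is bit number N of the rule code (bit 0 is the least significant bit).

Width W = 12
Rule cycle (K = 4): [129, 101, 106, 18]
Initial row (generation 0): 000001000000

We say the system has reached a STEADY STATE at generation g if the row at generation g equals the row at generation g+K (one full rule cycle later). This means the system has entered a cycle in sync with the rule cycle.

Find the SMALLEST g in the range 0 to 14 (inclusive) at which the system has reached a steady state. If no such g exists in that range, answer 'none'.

Gen 0: 000001000000
Gen 1 (rule 129): 111100011111
Gen 2 (rule 101): 000101000001
Gen 3 (rule 106): 001010000010
Gen 4 (rule 18): 010001000101
Gen 5 (rule 129): 000100010000
Gen 6 (rule 101): 110101010111
Gen 7 (rule 106): 111010101101
Gen 8 (rule 18): 000000000000
Gen 9 (rule 129): 111111111111
Gen 10 (rule 101): 000000000001
Gen 11 (rule 106): 000000000010
Gen 12 (rule 18): 000000000101
Gen 13 (rule 129): 111111110000
Gen 14 (rule 101): 000000010111
Gen 15 (rule 106): 000000101101
Gen 16 (rule 18): 000001000000
Gen 17 (rule 129): 111100011111
Gen 18 (rule 101): 000101000001

Answer: none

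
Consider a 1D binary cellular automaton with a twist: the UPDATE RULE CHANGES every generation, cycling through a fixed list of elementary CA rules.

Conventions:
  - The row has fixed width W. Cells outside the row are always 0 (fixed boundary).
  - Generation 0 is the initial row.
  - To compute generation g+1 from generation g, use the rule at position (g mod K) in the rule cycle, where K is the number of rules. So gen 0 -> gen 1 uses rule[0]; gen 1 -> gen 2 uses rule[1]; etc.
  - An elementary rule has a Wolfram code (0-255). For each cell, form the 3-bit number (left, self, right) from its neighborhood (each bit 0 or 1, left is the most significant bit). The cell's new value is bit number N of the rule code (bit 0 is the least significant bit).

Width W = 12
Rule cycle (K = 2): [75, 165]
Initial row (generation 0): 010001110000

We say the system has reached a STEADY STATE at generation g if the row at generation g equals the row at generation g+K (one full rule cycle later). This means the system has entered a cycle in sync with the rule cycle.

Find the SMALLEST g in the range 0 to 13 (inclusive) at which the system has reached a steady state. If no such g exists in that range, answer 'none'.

Answer: none

Derivation:
Gen 0: 010001110000
Gen 1 (rule 75): 100111010111
Gen 2 (rule 165): 100010111010
Gen 3 (rule 75): 001100101000
Gen 4 (rule 165): 100000111011
Gen 5 (rule 75): 001111101011
Gen 6 (rule 165): 100111011100
Gen 7 (rule 75): 001101010101
Gen 8 (rule 165): 100011111111
Gen 9 (rule 75): 001110000001
Gen 10 (rule 165): 100100111101
Gen 11 (rule 75): 001001100100
Gen 12 (rule 165): 101000000101
Gen 13 (rule 75): 000011111000
Gen 14 (rule 165): 111001110011
Gen 15 (rule 75): 101011010111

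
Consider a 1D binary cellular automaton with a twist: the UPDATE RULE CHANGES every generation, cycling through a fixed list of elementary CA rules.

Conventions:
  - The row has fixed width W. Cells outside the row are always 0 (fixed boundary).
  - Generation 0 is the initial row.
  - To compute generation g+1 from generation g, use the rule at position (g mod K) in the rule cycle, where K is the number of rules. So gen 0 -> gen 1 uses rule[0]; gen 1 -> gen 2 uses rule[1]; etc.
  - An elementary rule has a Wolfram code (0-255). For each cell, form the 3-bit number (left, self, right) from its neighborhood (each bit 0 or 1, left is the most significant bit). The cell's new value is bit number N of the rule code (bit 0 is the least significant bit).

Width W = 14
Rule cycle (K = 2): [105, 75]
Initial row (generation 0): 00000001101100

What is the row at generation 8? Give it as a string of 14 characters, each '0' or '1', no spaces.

Answer: 00001010111100

Derivation:
Gen 0: 00000001101100
Gen 1 (rule 105): 11111101111101
Gen 2 (rule 75): 10000101000100
Gen 3 (rule 105): 00110010010001
Gen 4 (rule 75): 11110100100110
Gen 5 (rule 105): 10011000000110
Gen 6 (rule 75): 00111011111110
Gen 7 (rule 105): 10101110000010
Gen 8 (rule 75): 00001010111100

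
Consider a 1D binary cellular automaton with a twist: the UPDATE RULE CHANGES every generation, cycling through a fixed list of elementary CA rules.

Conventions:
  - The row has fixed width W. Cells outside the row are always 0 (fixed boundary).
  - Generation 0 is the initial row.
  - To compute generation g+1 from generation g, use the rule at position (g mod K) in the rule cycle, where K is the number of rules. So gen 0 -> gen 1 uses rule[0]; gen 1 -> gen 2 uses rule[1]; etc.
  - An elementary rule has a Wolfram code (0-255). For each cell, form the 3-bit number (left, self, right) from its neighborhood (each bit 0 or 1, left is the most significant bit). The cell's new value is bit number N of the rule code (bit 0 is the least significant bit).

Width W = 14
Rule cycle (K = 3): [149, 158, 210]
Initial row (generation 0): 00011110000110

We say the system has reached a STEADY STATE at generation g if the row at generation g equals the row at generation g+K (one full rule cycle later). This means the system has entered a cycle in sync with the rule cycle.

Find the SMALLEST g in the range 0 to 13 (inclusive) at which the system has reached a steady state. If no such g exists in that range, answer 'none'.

Answer: none

Derivation:
Gen 0: 00011110000110
Gen 1 (rule 149): 11001101110001
Gen 2 (rule 158): 10111001101011
Gen 3 (rule 210): 00011110100001
Gen 4 (rule 149): 11001100111101
Gen 5 (rule 158): 10111011111001
Gen 6 (rule 210): 00011001111110
Gen 7 (rule 149): 11000100111101
Gen 8 (rule 158): 10101111111001
Gen 9 (rule 210): 00000111111110
Gen 10 (rule 149): 11110011111101
Gen 11 (rule 158): 11101111111001
Gen 12 (rule 210): 01100111111110
Gen 13 (rule 149): 00010011111101
Gen 14 (rule 158): 00111111111001
Gen 15 (rule 210): 01011111111110
Gen 16 (rule 149): 01001111111101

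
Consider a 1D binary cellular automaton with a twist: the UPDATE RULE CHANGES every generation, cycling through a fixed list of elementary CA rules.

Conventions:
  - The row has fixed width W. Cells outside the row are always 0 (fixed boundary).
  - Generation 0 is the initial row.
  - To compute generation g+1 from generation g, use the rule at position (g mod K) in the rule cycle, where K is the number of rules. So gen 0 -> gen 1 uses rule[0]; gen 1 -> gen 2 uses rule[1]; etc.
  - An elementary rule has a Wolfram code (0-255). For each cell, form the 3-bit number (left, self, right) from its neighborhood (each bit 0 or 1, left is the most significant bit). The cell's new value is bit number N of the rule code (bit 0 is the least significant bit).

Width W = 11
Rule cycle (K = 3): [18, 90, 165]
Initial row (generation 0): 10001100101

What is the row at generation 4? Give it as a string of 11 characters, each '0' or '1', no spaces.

Answer: 00011000110

Derivation:
Gen 0: 10001100101
Gen 1 (rule 18): 01010011000
Gen 2 (rule 90): 10001111100
Gen 3 (rule 165): 10100111001
Gen 4 (rule 18): 00011000110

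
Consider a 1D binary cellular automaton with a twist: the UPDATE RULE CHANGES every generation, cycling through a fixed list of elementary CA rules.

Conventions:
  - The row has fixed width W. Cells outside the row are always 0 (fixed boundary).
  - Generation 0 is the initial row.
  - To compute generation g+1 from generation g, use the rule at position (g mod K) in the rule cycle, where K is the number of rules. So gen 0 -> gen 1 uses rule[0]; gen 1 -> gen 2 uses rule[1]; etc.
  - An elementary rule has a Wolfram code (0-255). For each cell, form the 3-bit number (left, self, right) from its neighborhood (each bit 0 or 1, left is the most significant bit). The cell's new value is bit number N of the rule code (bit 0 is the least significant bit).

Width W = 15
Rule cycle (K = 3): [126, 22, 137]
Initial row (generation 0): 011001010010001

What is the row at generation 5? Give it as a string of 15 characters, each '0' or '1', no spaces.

Gen 0: 011001010010001
Gen 1 (rule 126): 111111111111011
Gen 2 (rule 22): 000000000000000
Gen 3 (rule 137): 111111111111111
Gen 4 (rule 126): 100000000000001
Gen 5 (rule 22): 110000000000011

Answer: 110000000000011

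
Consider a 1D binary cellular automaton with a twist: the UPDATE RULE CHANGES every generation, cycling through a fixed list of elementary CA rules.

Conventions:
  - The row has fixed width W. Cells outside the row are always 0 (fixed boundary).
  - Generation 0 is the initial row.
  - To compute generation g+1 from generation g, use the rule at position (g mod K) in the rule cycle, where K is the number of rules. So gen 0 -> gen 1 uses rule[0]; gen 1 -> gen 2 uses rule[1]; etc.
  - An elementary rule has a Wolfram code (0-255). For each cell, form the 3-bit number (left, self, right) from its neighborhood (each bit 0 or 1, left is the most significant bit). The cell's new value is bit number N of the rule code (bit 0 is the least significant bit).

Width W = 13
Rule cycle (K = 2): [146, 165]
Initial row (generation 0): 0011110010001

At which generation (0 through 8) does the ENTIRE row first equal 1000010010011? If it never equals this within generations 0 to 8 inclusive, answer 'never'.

Gen 0: 0011110010001
Gen 1 (rule 146): 0101101101010
Gen 2 (rule 165): 0110010011110
Gen 3 (rule 146): 1001101101101
Gen 4 (rule 165): 1000010010011
Gen 5 (rule 146): 0100101101100
Gen 6 (rule 165): 0100110010001
Gen 7 (rule 146): 1011001101010
Gen 8 (rule 165): 1100000011110

Answer: 4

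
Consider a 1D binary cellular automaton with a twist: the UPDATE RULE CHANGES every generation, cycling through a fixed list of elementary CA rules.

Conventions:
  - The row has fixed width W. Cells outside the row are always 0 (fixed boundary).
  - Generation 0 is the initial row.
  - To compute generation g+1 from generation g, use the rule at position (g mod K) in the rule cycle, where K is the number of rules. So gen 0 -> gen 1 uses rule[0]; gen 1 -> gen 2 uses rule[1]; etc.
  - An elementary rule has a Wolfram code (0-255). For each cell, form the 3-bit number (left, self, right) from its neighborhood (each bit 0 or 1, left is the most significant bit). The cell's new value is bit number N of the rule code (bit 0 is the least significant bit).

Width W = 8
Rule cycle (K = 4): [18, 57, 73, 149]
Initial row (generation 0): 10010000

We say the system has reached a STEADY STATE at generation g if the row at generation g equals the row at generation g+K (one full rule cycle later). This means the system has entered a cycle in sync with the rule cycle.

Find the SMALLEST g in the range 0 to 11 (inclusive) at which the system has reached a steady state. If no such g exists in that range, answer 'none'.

Gen 0: 10010000
Gen 1 (rule 18): 01101000
Gen 2 (rule 57): 01010111
Gen 3 (rule 73): 00000101
Gen 4 (rule 149): 11110101
Gen 5 (rule 18): 00000000
Gen 6 (rule 57): 11111111
Gen 7 (rule 73): 10000001
Gen 8 (rule 149): 11111101
Gen 9 (rule 18): 00000000
Gen 10 (rule 57): 11111111
Gen 11 (rule 73): 10000001
Gen 12 (rule 149): 11111101
Gen 13 (rule 18): 00000000
Gen 14 (rule 57): 11111111
Gen 15 (rule 73): 10000001

Answer: 5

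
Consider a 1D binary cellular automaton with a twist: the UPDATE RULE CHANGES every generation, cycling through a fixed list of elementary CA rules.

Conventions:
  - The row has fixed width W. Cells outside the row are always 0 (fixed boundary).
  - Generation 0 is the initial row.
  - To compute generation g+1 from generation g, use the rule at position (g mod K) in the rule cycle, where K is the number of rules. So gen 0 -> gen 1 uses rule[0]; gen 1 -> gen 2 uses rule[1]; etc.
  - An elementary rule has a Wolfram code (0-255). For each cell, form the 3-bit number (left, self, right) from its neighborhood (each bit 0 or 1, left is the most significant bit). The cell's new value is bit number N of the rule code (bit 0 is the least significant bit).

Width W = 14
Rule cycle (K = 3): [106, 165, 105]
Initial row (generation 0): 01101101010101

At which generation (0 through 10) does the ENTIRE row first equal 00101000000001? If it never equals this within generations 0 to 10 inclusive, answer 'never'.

Answer: never

Derivation:
Gen 0: 01101101010101
Gen 1 (rule 106): 11111110101010
Gen 2 (rule 165): 01111101111110
Gen 3 (rule 105): 01000111000010
Gen 4 (rule 106): 10001101000100
Gen 5 (rule 165): 10100011010101
Gen 6 (rule 105): 01001011101010
Gen 7 (rule 106): 10010110110100
Gen 8 (rule 165): 10011001001101
Gen 9 (rule 105): 00011000001110
Gen 10 (rule 106): 00111000011010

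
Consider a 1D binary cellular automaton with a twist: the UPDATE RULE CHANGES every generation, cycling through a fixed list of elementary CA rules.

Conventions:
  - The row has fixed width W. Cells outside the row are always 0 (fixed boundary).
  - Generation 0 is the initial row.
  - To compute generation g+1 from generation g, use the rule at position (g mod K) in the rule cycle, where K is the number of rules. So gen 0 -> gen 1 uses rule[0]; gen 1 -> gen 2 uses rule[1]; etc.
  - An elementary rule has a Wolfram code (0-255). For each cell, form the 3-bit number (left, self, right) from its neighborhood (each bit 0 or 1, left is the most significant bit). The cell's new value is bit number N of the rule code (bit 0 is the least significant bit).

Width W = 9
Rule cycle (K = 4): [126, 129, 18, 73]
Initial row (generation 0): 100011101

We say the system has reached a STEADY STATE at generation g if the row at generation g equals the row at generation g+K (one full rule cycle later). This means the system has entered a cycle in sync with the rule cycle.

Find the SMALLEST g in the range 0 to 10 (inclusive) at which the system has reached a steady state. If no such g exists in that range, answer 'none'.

Answer: none

Derivation:
Gen 0: 100011101
Gen 1 (rule 126): 110110111
Gen 2 (rule 129): 000000010
Gen 3 (rule 18): 000000101
Gen 4 (rule 73): 111110000
Gen 5 (rule 126): 100011000
Gen 6 (rule 129): 001000011
Gen 7 (rule 18): 010100100
Gen 8 (rule 73): 000000001
Gen 9 (rule 126): 000000011
Gen 10 (rule 129): 111111000
Gen 11 (rule 18): 000000100
Gen 12 (rule 73): 111110001
Gen 13 (rule 126): 100011011
Gen 14 (rule 129): 001000000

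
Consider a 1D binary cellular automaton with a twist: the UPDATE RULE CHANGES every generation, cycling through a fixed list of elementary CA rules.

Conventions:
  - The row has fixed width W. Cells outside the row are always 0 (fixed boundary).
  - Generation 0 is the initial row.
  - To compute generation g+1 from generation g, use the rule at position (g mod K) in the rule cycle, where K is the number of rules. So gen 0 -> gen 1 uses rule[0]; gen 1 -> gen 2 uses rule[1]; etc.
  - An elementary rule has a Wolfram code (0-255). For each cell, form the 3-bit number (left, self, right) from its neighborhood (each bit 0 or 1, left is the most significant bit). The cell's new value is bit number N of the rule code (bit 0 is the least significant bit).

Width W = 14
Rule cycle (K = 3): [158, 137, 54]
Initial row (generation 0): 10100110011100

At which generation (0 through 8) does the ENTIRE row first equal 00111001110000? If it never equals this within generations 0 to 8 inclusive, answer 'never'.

Gen 0: 10100110011100
Gen 1 (rule 158): 10111101111010
Gen 2 (rule 137): 00111001110000
Gen 3 (rule 54): 01000110001000
Gen 4 (rule 158): 11101101011100
Gen 5 (rule 137): 11001000011001
Gen 6 (rule 54): 00111100100111
Gen 7 (rule 158): 01111011111110
Gen 8 (rule 137): 01110011111100

Answer: 2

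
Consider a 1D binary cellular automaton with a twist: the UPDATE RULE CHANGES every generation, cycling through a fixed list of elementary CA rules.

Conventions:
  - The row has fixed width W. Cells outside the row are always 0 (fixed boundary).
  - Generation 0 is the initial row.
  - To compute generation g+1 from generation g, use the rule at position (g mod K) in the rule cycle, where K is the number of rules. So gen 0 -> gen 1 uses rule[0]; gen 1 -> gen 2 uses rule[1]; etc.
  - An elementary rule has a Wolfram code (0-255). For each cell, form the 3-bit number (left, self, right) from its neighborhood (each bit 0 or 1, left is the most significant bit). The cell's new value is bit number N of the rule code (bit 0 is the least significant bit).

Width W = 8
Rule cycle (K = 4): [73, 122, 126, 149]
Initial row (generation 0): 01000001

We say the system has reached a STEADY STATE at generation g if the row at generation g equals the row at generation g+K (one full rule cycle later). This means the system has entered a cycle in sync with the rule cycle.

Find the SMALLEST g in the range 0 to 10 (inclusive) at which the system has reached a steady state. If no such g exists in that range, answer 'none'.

Answer: 7

Derivation:
Gen 0: 01000001
Gen 1 (rule 73): 00011100
Gen 2 (rule 122): 00110110
Gen 3 (rule 126): 01111111
Gen 4 (rule 149): 00111110
Gen 5 (rule 73): 10100010
Gen 6 (rule 122): 01010101
Gen 7 (rule 126): 11111111
Gen 8 (rule 149): 01111110
Gen 9 (rule 73): 01000010
Gen 10 (rule 122): 10100101
Gen 11 (rule 126): 11111111
Gen 12 (rule 149): 01111110
Gen 13 (rule 73): 01000010
Gen 14 (rule 122): 10100101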